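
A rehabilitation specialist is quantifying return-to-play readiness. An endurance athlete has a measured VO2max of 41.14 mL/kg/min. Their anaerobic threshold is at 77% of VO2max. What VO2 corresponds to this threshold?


Anaerobic threshold VO2 = VO2max * 77%
= 41.14 * 0.77
= 31.68 mL/kg/min

31.68 mL/kg/min


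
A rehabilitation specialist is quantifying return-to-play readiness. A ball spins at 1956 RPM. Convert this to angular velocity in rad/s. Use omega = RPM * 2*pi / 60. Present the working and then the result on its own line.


omega = 1956 * 2 * pi / 60
= 1956 * 6.28318531 / 60
= 12289.91 / 60
= 204.832 rad/s

204.832 rad/s


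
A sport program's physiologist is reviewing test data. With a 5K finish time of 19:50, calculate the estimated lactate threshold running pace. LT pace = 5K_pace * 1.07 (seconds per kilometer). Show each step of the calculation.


Race duration = 1190 s for 5 km
Average pace = 1190 / 5 = 238.0 s/km
LT pace = 238.0 * 1.07
= 254.66 s/km

254.66 s/km


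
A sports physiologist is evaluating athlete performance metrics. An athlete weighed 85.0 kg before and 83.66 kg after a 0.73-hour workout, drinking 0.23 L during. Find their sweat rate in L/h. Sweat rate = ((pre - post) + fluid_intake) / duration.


Body mass change = 1.34 kg
Total sweat loss = 1.34 + 0.23 = 1.57 L
Rate = 1.57 / 0.73 = 2.151 L/h

2.151 L/h


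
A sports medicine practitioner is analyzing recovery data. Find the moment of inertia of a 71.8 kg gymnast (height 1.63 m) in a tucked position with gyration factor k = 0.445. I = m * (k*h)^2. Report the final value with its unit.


Radius of gyration = 0.445 * 1.63 = 0.72535 m
I = 71.8 * 0.72535^2
= 71.8 * 0.526133
= 37.776 kg*m^2

37.776 kg*m^2


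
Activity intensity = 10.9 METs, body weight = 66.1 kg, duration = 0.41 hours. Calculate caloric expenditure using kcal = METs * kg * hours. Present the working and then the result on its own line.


kcal = 10.9 * 66.1 * 0.41
= 720.49 * 0.41
= 295.4 kcal

295.4 kcal


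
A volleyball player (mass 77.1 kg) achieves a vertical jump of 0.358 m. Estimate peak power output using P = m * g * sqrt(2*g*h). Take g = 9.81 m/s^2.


2 * g * h = 2 * 9.81 * 0.358 = 7.02396
sqrt(7.02396) = 2.650275 m/s
P = 77.1 * 9.81 * 2.650275 = 2004.54 W

2004.54 W


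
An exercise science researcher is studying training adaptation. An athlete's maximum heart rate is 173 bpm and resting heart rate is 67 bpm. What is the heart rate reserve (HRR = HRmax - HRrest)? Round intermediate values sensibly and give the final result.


HRR = HRmax - HRrest
= 173 - 67
= 106 bpm

106 bpm


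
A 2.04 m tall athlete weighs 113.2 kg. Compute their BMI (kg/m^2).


height^2 = 4.1616 m^2
BMI = 113.2 / 4.1616 = 27.2 kg/m^2

27.2 kg/m^2


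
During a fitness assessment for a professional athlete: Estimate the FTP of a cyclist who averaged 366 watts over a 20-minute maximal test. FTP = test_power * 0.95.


FTP = 366 * 0.95 = 347.7 W

347.7 W


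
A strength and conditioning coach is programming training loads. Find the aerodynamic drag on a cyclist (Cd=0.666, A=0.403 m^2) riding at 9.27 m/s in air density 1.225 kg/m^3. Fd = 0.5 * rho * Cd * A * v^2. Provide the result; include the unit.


Fd = 0.5 * 1.225 * 0.666 * 0.403 * 9.27^2
= 0.5 * 1.225 * 0.666 * 0.403 * 85.9329
= 14.127 N

14.127 N


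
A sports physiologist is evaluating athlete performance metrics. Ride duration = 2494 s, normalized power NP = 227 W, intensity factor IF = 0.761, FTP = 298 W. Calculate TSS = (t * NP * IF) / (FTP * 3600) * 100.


Numerator = 2494 * 227 * 0.761 = 430831.018
Denominator = 298 * 3600 = 1072800
TSS = 430831.018 / 1072800 * 100
= 40.16

40.16 TSS


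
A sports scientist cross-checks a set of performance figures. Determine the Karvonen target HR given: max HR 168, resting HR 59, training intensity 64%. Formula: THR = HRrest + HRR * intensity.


HRR = HRmax - HRrest = 168 - 59 = 109
THR = 59 + 109 * 0.64
= 128.76 bpm

128.76 bpm


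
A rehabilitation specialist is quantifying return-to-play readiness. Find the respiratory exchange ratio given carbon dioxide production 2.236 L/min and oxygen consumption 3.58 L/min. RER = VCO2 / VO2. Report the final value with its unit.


VCO2 = 2.236 L/min
VO2 = 3.58 L/min
RER = 2.236 / 3.58 = 0.6246

0.6246


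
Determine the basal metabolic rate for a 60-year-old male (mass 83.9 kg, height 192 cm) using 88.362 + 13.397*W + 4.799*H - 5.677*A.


BMR = 88.362 + 13.397*83.9 + 4.799*192 - 5.677*60
= 1793.16 kcal/day

1793.16 kcal/day


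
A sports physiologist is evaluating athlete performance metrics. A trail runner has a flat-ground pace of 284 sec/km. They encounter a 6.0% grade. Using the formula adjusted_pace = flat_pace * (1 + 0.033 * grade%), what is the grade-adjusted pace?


Grade factor = 1 + 0.033 * 6.0 = 1.198
Adjusted = 284 * 1.198 = 340.23 sec/km

340.23 s/km


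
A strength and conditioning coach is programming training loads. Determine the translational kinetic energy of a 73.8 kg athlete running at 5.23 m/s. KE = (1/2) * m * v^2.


KE = 0.5 * m * v^2
= 0.5 * 73.8 * 5.23^2
= 0.5 * 73.8 * 27.3529
= 1009.32 J

1009.32 J


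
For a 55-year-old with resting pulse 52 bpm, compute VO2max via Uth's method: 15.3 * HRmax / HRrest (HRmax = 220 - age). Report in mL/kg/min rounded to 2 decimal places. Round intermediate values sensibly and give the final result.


Step 1: HRmax = 220 - 55 = 165 bpm
Step 2: Ratio = 165 / 52 = 3.1731
Step 3: VO2max = 15.3 * 3.1731 = 48.55 mL/kg/min

48.55 mL/kg/min


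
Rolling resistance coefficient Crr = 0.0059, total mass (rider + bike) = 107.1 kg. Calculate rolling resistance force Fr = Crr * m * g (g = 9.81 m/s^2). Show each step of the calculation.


Fr = Crr * m * g
= 0.0059 * 107.1 * 9.81
= 6.199 N

6.199 N


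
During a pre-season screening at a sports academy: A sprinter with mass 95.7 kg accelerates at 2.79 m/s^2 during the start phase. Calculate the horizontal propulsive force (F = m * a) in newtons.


F = m * a
= 95.7 * 2.79
= 267.0 N

267.0 N


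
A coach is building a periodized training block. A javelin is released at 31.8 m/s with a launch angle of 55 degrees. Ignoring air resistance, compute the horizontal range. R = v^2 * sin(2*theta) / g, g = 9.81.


Launch speed squared = 1011.24
sin(2 * 55 deg) = 0.939693
Range = 1011.24 * 0.939693 / 9.81
= 96.866 m

96.866 m


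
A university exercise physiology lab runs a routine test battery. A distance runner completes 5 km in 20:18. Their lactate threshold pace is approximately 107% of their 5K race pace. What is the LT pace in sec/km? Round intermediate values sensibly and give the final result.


Convert to seconds: 20 min 18 s = 1218 s
Pace per km = 1218 / 5 = 243.6 s/km
LT pace = 243.6 * 1.07 = 260.65 s/km

260.65 s/km


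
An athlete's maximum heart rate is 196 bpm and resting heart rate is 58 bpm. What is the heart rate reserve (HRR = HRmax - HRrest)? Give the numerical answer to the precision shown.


HRR = HRmax - HRrest
= 196 - 58
= 138 bpm

138 bpm


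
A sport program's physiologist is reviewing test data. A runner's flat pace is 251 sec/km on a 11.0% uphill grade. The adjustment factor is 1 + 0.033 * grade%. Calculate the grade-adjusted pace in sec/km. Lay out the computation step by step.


Factor = 1 + 0.033 * 11.0 = 1.363
Adjusted pace = 251 * 1.363
= 342.11 sec/km

342.11 s/km


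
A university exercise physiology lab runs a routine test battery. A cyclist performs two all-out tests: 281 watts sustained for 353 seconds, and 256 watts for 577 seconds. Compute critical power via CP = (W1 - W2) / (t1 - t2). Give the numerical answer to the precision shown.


W1 = P1 * t1 = 281 * 353 = 99193 J
W2 = P2 * t2 = 256 * 577 = 147712 J
CP = (99193 - 147712) / (353 - 577)
= 216.6 W

216.6 W


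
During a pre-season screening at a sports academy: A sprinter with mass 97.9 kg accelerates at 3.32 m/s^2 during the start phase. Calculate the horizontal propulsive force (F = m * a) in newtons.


F = m * a
= 97.9 * 3.32
= 325.03 N

325.03 N


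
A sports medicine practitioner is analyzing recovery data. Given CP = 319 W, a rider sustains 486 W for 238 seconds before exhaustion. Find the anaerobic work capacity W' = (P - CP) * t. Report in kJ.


Excess power = 486 - 319 = 167 W
Work above CP = 167 * 238 = 39746 J
W' = 39.746 kJ

39.746 kJ


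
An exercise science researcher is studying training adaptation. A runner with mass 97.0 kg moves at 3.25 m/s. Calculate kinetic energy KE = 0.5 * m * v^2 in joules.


v^2 = 3.25^2 = 10.5625
KE = 0.5 * 97.0 * 10.5625
= 512.28 J

512.28 J


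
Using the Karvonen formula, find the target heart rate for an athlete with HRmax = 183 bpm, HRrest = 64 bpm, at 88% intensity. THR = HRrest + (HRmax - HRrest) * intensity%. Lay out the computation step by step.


HRR = 183 - 64 = 119
THR = 64 + 119 * 0.88
= 64 + 104.72
= 168.72 bpm

168.72 bpm


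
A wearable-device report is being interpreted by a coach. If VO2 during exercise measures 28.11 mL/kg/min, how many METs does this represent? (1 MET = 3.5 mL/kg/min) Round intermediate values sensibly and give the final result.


METs = VO2 / 3.5 = 28.11 / 3.5 = 8.03

8.03 METs


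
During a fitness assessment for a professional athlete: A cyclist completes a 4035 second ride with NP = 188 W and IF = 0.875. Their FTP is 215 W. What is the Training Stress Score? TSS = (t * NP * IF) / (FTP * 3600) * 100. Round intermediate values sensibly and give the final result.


t * NP * IF = 4035 * 188 * 0.875 = 663757.5
FTP * 3600 = 774000
TSS = (663757.5 / 774000) * 100 = 85.76

85.76 TSS


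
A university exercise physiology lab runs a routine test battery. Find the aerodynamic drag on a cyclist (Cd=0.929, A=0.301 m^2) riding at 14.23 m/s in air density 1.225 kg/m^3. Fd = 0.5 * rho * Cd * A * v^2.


Fd = 0.5 * 1.225 * 0.929 * 0.301 * 14.23^2
= 0.5 * 1.225 * 0.929 * 0.301 * 202.4929
= 34.682 N

34.682 N


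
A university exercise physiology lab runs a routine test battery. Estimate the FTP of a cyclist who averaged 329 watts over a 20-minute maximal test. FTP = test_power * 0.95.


FTP = 329 * 0.95 = 312.55 W

312.55 W


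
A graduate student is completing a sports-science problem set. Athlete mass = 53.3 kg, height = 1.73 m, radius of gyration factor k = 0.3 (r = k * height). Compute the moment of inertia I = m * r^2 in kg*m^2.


r = k * height = 0.3 * 1.73 = 0.519 m
r^2 = 0.519^2 = 0.269361
I = 53.3 * 0.269361 = 14.357 kg*m^2

14.357 kg*m^2


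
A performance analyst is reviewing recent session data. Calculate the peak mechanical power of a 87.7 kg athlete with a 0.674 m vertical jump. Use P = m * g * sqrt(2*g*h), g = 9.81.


First, sqrt(2gh) = sqrt(2 * 9.81 * 0.674)
= sqrt(13.22388) = 3.636465 m/s
Power = 87.7 * 9.81 * 3.636465 = 3128.59 W

3128.59 W


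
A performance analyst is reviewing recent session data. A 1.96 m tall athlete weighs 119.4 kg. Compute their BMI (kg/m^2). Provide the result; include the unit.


height^2 = 3.8416 m^2
BMI = 119.4 / 3.8416 = 31.08 kg/m^2

31.08 kg/m^2


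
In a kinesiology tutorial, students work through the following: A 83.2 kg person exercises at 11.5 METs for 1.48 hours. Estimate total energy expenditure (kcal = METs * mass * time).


Energy = METs * mass(kg) * time(h)
= 11.5 * 83.2 * 1.48
= 1416.06 kcal

1416.06 kcal


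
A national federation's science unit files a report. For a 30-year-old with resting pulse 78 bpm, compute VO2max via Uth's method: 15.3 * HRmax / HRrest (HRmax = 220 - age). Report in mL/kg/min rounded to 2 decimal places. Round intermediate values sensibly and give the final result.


Step 1: HRmax = 220 - 30 = 190 bpm
Step 2: Ratio = 190 / 78 = 2.4359
Step 3: VO2max = 15.3 * 2.4359 = 37.27 mL/kg/min

37.27 mL/kg/min


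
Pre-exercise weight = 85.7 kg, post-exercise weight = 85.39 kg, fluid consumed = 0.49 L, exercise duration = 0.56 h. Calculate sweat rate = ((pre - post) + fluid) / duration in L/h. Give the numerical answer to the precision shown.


Weight loss = 85.7 - 85.39 = 0.31 kg (approx L)
Total sweat = 0.31 + 0.49 = 0.8 L
Sweat rate = 0.8 / 0.56 = 1.429 L/h

1.429 L/h


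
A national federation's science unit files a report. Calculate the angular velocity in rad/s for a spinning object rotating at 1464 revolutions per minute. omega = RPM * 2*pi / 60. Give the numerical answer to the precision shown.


omega = RPM * 2*pi / 60
= 1464 * 6.28318531 / 60
= 153.31 rad/s

153.31 rad/s


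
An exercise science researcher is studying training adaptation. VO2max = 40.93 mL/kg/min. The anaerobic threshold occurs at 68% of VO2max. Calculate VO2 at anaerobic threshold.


AT fraction = 68 / 100 = 0.68
AT VO2 = 40.93 * 0.68
= 27.83 mL/kg/min

27.83 mL/kg/min


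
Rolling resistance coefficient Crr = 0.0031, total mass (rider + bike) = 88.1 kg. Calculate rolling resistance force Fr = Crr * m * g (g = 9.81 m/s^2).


Fr = Crr * m * g
= 0.0031 * 88.1 * 9.81
= 2.679 N

2.679 N


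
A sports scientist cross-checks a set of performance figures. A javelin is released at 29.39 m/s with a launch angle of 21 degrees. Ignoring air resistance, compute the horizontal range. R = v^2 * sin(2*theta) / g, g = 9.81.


Launch speed squared = 863.7721
sin(2 * 21 deg) = 0.669131
Range = 863.7721 * 0.669131 / 9.81
= 58.917 m

58.917 m


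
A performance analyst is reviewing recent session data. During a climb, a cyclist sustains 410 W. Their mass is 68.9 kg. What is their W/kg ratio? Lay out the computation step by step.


Power-to-weight = 410 W / 68.9 kg
= 5.951 W/kg

5.951 W/kg


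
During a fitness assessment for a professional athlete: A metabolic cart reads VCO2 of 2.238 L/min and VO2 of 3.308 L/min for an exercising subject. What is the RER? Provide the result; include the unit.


RER = VCO2 / VO2 = 2.238 / 3.308 = 0.6765

0.6765


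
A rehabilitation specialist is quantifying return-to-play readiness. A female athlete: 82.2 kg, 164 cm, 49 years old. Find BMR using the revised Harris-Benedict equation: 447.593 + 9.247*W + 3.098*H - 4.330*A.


Intercept = 447.593
Weight contribution = 9.247 * 82.2 = 760.1034
Height contribution = 3.098 * 164 = 508.072
Age contribution = 4.33 * 49 = 212.17
BMR = 447.593 + 760.1034 + 508.072 - 212.17
= 1503.6 kcal/day

1503.6 kcal/day


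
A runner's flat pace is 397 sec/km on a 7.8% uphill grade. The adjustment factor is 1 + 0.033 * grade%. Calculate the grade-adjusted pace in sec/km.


Factor = 1 + 0.033 * 7.8 = 1.2574
Adjusted pace = 397 * 1.2574
= 499.19 sec/km

499.19 s/km


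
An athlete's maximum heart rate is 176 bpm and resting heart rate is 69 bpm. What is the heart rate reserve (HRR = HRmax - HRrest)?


HRR = HRmax - HRrest
= 176 - 69
= 107 bpm

107 bpm


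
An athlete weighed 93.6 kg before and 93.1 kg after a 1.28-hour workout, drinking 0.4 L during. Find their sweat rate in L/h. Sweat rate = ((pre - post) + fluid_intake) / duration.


Body mass change = 0.5 kg
Total sweat loss = 0.5 + 0.4 = 0.9 L
Rate = 0.9 / 1.28 = 0.703 L/h

0.703 L/h


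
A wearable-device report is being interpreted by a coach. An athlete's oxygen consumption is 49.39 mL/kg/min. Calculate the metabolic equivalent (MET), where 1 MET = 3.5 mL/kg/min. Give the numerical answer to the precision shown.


MET = VO2 / 3.5
= 49.39 / 3.5
= 14.11 METs

14.11 METs


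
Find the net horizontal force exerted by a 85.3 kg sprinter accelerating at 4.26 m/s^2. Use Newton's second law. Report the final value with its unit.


Newton's second law: F = m * a
F = 85.3 * 4.26 = 363.38 N

363.38 N


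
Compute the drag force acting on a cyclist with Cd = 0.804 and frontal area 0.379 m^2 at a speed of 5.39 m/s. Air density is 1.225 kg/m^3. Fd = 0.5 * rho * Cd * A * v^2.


Step 1: v^2 = 29.0521
Step 2: Fd = 0.5 * 1.225 * 0.804 * 0.379 * 29.0521
= 5.422 N

5.422 N


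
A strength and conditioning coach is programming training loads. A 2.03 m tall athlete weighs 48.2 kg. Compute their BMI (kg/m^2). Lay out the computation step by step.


height^2 = 4.1209 m^2
BMI = 48.2 / 4.1209 = 11.7 kg/m^2

11.7 kg/m^2


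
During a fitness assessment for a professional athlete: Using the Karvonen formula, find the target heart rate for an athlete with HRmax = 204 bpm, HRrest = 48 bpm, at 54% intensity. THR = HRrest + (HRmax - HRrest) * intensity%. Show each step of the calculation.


HRR = 204 - 48 = 156
THR = 48 + 156 * 0.54
= 48 + 84.24
= 132.24 bpm

132.24 bpm


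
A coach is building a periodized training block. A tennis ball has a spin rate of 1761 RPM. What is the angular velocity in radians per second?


Convert RPM to rad/s: multiply by 2*pi and divide by 60
omega = 1761 * 2 * pi / 60
= 184.411 rad/s

184.411 rad/s


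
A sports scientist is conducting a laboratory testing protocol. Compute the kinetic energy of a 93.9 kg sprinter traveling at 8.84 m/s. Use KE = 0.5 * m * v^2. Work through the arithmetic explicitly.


Velocity squared = 78.1456
KE = 0.5 * 93.9 * 78.1456 = 3668.94 J

3668.94 J


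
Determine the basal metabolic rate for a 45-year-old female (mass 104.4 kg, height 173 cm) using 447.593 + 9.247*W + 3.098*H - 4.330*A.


BMR = 447.593 + 9.247*104.4 + 3.098*173 - 4.330*45
= 1754.08 kcal/day

1754.08 kcal/day


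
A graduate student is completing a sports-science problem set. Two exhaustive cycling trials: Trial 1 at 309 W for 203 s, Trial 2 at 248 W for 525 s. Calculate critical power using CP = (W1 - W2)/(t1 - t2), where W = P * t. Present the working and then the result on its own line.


W1 = 309 * 203 = 62727 J
W2 = 248 * 525 = 130200 J
CP = (62727 - 130200) / (203 - 525)
= -67473 / -322
= 209.54 W

209.54 W


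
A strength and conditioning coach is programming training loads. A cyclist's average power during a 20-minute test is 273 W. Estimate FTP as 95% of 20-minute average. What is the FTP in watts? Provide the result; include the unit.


FTP = 20-min power * 0.95
= 273 * 0.95
= 259.35 W

259.35 W


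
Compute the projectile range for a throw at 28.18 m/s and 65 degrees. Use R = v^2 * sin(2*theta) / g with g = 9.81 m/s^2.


Two times the angle = 130 degrees
sin(130) = 0.766044
R = 794.1124 * 0.766044 / 9.81 = 62.011 m

62.011 m


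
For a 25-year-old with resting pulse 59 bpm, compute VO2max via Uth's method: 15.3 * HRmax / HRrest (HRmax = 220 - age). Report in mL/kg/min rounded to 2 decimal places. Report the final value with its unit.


Step 1: HRmax = 220 - 25 = 195 bpm
Step 2: Ratio = 195 / 59 = 3.3051
Step 3: VO2max = 15.3 * 3.3051 = 50.57 mL/kg/min

50.57 mL/kg/min


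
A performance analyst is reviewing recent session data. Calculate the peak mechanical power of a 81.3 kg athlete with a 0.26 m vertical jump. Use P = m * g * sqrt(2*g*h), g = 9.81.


First, sqrt(2gh) = sqrt(2 * 9.81 * 0.26)
= sqrt(5.1012) = 2.258584 m/s
Power = 81.3 * 9.81 * 2.258584 = 1801.34 W

1801.34 W


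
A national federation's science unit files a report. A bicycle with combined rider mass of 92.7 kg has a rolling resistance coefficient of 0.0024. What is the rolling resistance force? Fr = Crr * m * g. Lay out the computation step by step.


Fr = 0.0024 * 92.7 * 9.81
= 0.22248 * 9.81
= 2.183 N

2.183 N


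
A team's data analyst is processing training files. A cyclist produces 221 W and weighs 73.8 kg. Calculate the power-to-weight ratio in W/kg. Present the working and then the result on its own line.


P/W = power / mass
= 221 / 73.8
= 2.995 W/kg

2.995 W/kg


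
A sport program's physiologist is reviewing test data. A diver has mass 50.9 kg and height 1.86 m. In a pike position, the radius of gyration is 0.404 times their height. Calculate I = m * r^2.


r = 0.404 * 1.86 = 0.75144 m
I = m * r^2 = 50.9 * 0.564662 = 28.741 kg*m^2

28.741 kg*m^2


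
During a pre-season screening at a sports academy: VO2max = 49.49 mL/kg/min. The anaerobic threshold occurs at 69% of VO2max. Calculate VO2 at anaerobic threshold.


AT fraction = 69 / 100 = 0.69
AT VO2 = 49.49 * 0.69
= 34.15 mL/kg/min

34.15 mL/kg/min


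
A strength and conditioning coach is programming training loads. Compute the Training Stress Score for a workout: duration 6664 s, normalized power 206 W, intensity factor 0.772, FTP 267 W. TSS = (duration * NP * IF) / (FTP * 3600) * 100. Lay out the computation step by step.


Product = 6664 * 206 * 0.772 = 1059789.248
Base = 267 * 3600 = 961200
TSS = 1059789.248 / 961200 * 100 = 110.26

110.26 TSS


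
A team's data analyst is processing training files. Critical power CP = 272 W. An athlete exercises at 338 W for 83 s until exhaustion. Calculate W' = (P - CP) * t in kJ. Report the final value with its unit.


P - CP = 338 - 272 = 66 W
W' = 66 * 83 = 5478 J
= 5478 / 1000 = 5.478 kJ

5.478 kJ


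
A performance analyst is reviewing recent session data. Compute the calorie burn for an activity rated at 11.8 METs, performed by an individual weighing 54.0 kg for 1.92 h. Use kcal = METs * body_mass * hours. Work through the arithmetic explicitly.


Product of METs and mass = 11.8 * 54.0 = 637.2
Total kcal = 637.2 * 1.92 = 1223.42 kcal

1223.42 kcal


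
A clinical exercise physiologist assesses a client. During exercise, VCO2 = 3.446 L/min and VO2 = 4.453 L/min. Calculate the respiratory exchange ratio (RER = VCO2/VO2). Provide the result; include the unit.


RER = VCO2 / VO2
= 3.446 / 4.453
= 0.7739

0.7739


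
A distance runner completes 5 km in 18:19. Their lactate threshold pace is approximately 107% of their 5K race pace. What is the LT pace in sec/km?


Convert to seconds: 18 min 19 s = 1099 s
Pace per km = 1099 / 5 = 219.8 s/km
LT pace = 219.8 * 1.07 = 235.19 s/km

235.19 s/km


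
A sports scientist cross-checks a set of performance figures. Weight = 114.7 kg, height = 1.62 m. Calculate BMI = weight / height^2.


height^2 = 1.62^2 = 2.6244
BMI = 114.7 / 2.6244 = 43.71 kg/m^2

43.71 kg/m^2


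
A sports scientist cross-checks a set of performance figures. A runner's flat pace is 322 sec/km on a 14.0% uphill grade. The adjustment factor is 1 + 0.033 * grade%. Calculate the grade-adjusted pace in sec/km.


Factor = 1 + 0.033 * 14.0 = 1.462
Adjusted pace = 322 * 1.462
= 470.76 sec/km

470.76 s/km


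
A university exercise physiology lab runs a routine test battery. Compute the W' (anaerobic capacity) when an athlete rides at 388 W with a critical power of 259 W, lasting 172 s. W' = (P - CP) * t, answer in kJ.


Above-CP power = 129 W
Duration = 172 s
W' = 129 * 172 = 22188 J
Convert: 22188 / 1000 = 22.188 kJ

22.188 kJ


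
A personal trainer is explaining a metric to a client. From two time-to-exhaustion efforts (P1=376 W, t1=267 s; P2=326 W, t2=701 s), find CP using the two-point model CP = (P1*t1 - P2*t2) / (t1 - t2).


Work in trial 1 = 100392 J
Work in trial 2 = 228526 J
Delta work = -128134 J
Delta time = -434 s
CP = -128134 / -434 = 295.24 W

295.24 W


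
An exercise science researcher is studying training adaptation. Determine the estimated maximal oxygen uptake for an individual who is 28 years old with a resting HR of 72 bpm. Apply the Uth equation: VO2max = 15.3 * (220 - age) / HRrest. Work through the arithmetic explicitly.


HRmax = 220 - 28 = 192
VO2max = 15.3 * (192 / 72)
= 15.3 * 2.6667
= 40.8 mL/kg/min

40.8 mL/kg/min


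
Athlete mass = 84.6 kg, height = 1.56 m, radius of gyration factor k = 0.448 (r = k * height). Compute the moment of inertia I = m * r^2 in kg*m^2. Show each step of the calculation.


r = k * height = 0.448 * 1.56 = 0.69888 m
r^2 = 0.69888^2 = 0.488433
I = 84.6 * 0.488433 = 41.321 kg*m^2

41.321 kg*m^2


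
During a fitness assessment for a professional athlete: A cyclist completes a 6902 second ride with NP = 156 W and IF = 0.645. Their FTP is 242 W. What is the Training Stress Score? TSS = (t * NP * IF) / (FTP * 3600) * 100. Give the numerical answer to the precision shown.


t * NP * IF = 6902 * 156 * 0.645 = 694479.24
FTP * 3600 = 871200
TSS = (694479.24 / 871200) * 100 = 79.72

79.72 TSS


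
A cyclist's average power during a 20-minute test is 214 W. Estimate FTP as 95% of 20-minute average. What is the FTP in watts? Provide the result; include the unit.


FTP = 20-min power * 0.95
= 214 * 0.95
= 203.3 W

203.3 W


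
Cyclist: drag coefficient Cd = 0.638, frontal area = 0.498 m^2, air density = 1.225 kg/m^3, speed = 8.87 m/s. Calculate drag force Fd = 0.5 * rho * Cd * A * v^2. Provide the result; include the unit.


v^2 = 8.87^2 = 78.6769
Fd = 0.5 * 1.225 * 0.638 * 0.498 * 78.6769
= 15.311 N

15.311 N


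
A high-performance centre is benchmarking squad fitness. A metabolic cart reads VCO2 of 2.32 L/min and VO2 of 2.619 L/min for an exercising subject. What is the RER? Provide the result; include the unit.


RER = VCO2 / VO2 = 2.32 / 2.619 = 0.8858

0.8858


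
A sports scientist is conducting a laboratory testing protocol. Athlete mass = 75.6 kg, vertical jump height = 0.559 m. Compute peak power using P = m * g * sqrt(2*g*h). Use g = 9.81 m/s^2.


sqrt(2 * 9.81 * 0.559) = sqrt(10.96758) = 3.311734 m/s
P = 75.6 * 9.81 * 3.311734
= 2456.1 W

2456.1 W


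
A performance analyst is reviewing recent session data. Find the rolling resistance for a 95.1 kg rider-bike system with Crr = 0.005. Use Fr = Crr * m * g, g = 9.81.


m * g = 95.1 * 9.81 = 932.931 N
Fr = 0.005 * 932.931 = 4.665 N

4.665 N


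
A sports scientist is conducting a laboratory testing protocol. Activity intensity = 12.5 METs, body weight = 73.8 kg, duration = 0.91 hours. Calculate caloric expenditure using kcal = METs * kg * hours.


kcal = 12.5 * 73.8 * 0.91
= 922.5 * 0.91
= 839.48 kcal

839.48 kcal


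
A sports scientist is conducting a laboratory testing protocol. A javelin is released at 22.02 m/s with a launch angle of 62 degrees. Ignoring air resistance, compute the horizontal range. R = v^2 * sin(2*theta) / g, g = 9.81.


Launch speed squared = 484.8804
sin(2 * 62 deg) = 0.829038
Range = 484.8804 * 0.829038 / 9.81
= 40.977 m

40.977 m


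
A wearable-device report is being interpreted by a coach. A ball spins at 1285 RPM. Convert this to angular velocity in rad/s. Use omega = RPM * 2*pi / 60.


omega = 1285 * 2 * pi / 60
= 1285 * 6.28318531 / 60
= 8073.893 / 60
= 134.565 rad/s

134.565 rad/s


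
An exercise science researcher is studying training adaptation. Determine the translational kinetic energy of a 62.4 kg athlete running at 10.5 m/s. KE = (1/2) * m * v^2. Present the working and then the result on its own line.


KE = 0.5 * m * v^2
= 0.5 * 62.4 * 10.5^2
= 0.5 * 62.4 * 110.25
= 3439.8 J

3439.8 J


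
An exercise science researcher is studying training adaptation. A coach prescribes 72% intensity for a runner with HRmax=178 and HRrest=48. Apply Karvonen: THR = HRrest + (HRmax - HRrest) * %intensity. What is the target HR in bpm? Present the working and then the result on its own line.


Heart rate reserve = 178 - 48 = 130
Intensity fraction = 72 / 100 = 0.72
THR = 48 + 130 * 0.72 = 141.6 bpm

141.6 bpm


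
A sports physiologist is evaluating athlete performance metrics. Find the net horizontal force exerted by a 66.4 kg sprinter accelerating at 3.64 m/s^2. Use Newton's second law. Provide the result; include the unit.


Newton's second law: F = m * a
F = 66.4 * 3.64 = 241.7 N

241.7 N


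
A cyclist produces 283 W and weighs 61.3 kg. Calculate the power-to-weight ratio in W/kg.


P/W = power / mass
= 283 / 61.3
= 4.617 W/kg

4.617 W/kg


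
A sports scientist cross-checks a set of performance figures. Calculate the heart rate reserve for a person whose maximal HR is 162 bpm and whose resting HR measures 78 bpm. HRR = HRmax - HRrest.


HRmax = 162 bpm
HRrest = 78 bpm
HRR = 162 - 78 = 84 bpm

84 bpm


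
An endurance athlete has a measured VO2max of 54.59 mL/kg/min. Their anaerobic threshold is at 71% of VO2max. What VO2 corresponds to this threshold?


Anaerobic threshold VO2 = VO2max * 71%
= 54.59 * 0.71
= 38.76 mL/kg/min

38.76 mL/kg/min


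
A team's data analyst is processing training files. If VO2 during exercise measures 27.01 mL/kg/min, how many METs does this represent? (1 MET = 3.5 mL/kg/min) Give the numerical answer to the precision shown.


METs = VO2 / 3.5 = 27.01 / 3.5 = 7.72

7.72 METs


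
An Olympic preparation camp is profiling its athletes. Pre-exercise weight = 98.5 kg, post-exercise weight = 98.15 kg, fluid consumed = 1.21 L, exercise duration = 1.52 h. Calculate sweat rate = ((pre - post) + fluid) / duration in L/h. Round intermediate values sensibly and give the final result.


Weight loss = 98.5 - 98.15 = 0.35 kg (approx L)
Total sweat = 0.35 + 1.21 = 1.56 L
Sweat rate = 1.56 / 1.52 = 1.026 L/h

1.026 L/h


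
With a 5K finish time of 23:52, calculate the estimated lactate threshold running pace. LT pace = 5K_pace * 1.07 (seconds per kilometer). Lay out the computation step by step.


Race duration = 1432 s for 5 km
Average pace = 1432 / 5 = 286.4 s/km
LT pace = 286.4 * 1.07
= 306.45 s/km

306.45 s/km


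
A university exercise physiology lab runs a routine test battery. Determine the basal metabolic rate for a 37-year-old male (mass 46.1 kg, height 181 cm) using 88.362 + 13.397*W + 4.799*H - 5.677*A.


BMR = 88.362 + 13.397*46.1 + 4.799*181 - 5.677*37
= 1364.53 kcal/day

1364.53 kcal/day


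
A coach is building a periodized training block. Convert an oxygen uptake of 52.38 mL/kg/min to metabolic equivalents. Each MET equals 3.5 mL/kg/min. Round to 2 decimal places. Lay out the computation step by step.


One MET = 3.5 mL/kg/min
Number of METs = 52.38 / 3.5
= 14.97 METs

14.97 METs


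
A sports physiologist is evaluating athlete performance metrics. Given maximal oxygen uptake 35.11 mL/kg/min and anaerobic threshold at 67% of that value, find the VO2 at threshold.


Percentage as decimal = 0.67
VO2 at AT = 35.11 * 0.67 = 23.52 mL/kg/min

23.52 mL/kg/min


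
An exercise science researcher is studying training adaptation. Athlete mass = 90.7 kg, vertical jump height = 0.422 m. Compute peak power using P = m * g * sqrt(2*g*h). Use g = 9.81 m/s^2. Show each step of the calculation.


sqrt(2 * 9.81 * 0.422) = sqrt(8.27964) = 2.877436 m/s
P = 90.7 * 9.81 * 2.877436
= 2560.25 W

2560.25 W


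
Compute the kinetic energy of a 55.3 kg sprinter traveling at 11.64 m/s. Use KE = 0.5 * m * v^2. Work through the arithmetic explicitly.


Velocity squared = 135.4896
KE = 0.5 * 55.3 * 135.4896 = 3746.29 J

3746.29 J


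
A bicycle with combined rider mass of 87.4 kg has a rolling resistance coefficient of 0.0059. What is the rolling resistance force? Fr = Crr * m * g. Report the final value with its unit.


Fr = 0.0059 * 87.4 * 9.81
= 0.51566 * 9.81
= 5.059 N

5.059 N


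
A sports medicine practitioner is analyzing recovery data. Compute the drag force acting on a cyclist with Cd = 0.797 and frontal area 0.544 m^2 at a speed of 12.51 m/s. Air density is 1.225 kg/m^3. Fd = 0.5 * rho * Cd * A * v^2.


Step 1: v^2 = 156.5001
Step 2: Fd = 0.5 * 1.225 * 0.797 * 0.544 * 156.5001
= 41.56 N

41.56 N


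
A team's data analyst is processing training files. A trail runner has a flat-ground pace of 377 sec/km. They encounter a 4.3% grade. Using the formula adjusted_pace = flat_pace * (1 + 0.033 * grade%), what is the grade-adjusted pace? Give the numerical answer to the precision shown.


Grade factor = 1 + 0.033 * 4.3 = 1.1419
Adjusted = 377 * 1.1419 = 430.5 sec/km

430.5 s/km


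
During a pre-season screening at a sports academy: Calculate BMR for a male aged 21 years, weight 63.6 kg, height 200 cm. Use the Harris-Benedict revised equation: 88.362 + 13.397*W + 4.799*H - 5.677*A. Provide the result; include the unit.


Substituting values:
W term = 13.397 * 63.6 = 852.0492
H term = 4.799 * 200 = 959.8
A term = 5.677 * 21 = 119.217
BMR = 1780.99 kcal/day

1780.99 kcal/day


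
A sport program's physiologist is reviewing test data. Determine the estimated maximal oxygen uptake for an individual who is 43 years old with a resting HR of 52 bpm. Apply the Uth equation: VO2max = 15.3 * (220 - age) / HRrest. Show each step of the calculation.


HRmax = 220 - 43 = 177
VO2max = 15.3 * (177 / 52)
= 15.3 * 3.4038
= 52.08 mL/kg/min

52.08 mL/kg/min


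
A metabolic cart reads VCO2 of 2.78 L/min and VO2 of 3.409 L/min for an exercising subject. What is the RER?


RER = VCO2 / VO2 = 2.78 / 3.409 = 0.8155

0.8155


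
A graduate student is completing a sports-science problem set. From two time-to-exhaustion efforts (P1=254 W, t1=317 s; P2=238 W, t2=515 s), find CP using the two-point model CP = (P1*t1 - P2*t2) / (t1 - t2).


Work in trial 1 = 80518 J
Work in trial 2 = 122570 J
Delta work = -42052 J
Delta time = -198 s
CP = -42052 / -198 = 212.38 W

212.38 W


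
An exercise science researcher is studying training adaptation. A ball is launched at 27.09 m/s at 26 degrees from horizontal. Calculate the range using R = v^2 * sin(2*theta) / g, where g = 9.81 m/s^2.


sin(2 * 26) = sin(52) = 0.788011
v^2 = 27.09^2 = 733.8681
R = 733.8681 * 0.788011 / 9.81
= 58.95 m

58.95 m


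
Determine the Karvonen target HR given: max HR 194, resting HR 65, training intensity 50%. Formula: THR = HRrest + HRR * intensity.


HRR = HRmax - HRrest = 194 - 65 = 129
THR = 65 + 129 * 0.5
= 129.5 bpm

129.5 bpm


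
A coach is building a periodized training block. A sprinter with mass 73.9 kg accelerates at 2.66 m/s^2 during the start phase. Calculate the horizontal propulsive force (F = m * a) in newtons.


F = m * a
= 73.9 * 2.66
= 196.57 N

196.57 N


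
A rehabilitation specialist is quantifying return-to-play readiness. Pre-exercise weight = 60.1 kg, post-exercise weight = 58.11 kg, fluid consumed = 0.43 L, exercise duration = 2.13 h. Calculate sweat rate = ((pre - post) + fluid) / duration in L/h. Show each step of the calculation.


Weight loss = 60.1 - 58.11 = 1.99 kg (approx L)
Total sweat = 1.99 + 0.43 = 2.42 L
Sweat rate = 2.42 / 2.13 = 1.136 L/h

1.136 L/h


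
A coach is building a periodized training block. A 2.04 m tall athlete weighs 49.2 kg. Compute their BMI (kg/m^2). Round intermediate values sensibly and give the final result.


height^2 = 4.1616 m^2
BMI = 49.2 / 4.1616 = 11.82 kg/m^2

11.82 kg/m^2


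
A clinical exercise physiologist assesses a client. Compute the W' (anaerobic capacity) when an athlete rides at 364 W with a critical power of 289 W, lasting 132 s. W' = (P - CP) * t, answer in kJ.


Above-CP power = 75 W
Duration = 132 s
W' = 75 * 132 = 9900 J
Convert: 9900 / 1000 = 9.9 kJ

9.9 kJ


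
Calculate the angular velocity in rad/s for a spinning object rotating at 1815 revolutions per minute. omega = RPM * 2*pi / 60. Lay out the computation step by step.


omega = RPM * 2*pi / 60
= 1815 * 6.28318531 / 60
= 190.066 rad/s

190.066 rad/s


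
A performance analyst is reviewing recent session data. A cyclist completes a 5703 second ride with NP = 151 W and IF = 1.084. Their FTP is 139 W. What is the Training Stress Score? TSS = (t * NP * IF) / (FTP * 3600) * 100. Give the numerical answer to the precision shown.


t * NP * IF = 5703 * 151 * 1.084 = 933489.852
FTP * 3600 = 500400
TSS = (933489.852 / 500400) * 100 = 186.55

186.55 TSS


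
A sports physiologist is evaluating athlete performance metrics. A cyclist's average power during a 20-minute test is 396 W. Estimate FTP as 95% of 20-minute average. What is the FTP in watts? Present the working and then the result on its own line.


FTP = 20-min power * 0.95
= 396 * 0.95
= 376.2 W

376.2 W


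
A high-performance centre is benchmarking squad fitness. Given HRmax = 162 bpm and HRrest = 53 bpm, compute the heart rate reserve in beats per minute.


Heart rate reserve = maximum HR minus resting HR
HRR = 162 - 53 = 109 bpm

109 bpm


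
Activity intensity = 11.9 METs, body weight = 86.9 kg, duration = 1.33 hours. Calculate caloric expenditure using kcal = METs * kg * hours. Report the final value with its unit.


kcal = 11.9 * 86.9 * 1.33
= 1034.11 * 1.33
= 1375.37 kcal

1375.37 kcal


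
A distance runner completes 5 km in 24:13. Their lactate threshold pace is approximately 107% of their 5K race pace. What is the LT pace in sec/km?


Convert to seconds: 24 min 13 s = 1453 s
Pace per km = 1453 / 5 = 290.6 s/km
LT pace = 290.6 * 1.07 = 310.94 s/km

310.94 s/km


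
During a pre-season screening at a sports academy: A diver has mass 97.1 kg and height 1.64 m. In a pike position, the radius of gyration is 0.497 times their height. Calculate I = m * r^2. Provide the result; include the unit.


r = 0.497 * 1.64 = 0.81508 m
I = m * r^2 = 97.1 * 0.664355 = 64.509 kg*m^2

64.509 kg*m^2


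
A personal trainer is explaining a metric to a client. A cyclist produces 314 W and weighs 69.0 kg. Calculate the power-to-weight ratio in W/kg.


P/W = power / mass
= 314 / 69.0
= 4.551 W/kg

4.551 W/kg


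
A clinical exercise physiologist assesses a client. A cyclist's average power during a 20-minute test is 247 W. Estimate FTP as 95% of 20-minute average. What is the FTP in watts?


FTP = 20-min power * 0.95
= 247 * 0.95
= 234.65 W

234.65 W


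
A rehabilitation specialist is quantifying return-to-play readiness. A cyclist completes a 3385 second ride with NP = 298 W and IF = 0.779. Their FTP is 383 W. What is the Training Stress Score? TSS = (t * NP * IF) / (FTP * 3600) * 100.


t * NP * IF = 3385 * 298 * 0.779 = 785800.67
FTP * 3600 = 1378800
TSS = (785800.67 / 1378800) * 100 = 56.99

56.99 TSS


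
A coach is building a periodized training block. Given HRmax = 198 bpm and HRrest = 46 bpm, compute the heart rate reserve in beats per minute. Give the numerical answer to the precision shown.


Heart rate reserve = maximum HR minus resting HR
HRR = 198 - 46 = 152 bpm

152 bpm


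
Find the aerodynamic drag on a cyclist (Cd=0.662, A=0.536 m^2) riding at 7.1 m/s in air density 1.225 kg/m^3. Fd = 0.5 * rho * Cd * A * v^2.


Fd = 0.5 * 1.225 * 0.662 * 0.536 * 7.1^2
= 0.5 * 1.225 * 0.662 * 0.536 * 50.41
= 10.956 N

10.956 N


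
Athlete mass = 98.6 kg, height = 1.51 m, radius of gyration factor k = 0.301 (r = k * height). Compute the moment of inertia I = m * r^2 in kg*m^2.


r = k * height = 0.301 * 1.51 = 0.45451 m
r^2 = 0.45451^2 = 0.206579
I = 98.6 * 0.206579 = 20.369 kg*m^2

20.369 kg*m^2


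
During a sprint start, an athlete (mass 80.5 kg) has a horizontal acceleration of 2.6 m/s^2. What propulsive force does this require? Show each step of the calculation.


Propulsive force = mass * acceleration
= 80.5 kg * 2.6 m/s^2
= 209.3 N

209.3 N


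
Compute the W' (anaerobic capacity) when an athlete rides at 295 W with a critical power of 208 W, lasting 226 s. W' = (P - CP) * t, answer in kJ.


Above-CP power = 87 W
Duration = 226 s
W' = 87 * 226 = 19662 J
Convert: 19662 / 1000 = 19.662 kJ

19.662 kJ


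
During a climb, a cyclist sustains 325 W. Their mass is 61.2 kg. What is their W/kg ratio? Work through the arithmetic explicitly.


Power-to-weight = 325 W / 61.2 kg
= 5.31 W/kg

5.31 W/kg


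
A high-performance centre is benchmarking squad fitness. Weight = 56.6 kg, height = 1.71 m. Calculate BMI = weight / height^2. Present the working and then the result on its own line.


height^2 = 1.71^2 = 2.9241
BMI = 56.6 / 2.9241 = 19.36 kg/m^2

19.36 kg/m^2


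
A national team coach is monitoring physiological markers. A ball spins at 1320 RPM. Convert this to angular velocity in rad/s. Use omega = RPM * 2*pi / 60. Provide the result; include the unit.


omega = 1320 * 2 * pi / 60
= 1320 * 6.28318531 / 60
= 8293.805 / 60
= 138.23 rad/s

138.23 rad/s


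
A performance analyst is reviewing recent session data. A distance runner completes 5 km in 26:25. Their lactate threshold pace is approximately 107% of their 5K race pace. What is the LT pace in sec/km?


Convert to seconds: 26 min 25 s = 1585 s
Pace per km = 1585 / 5 = 317.0 s/km
LT pace = 317.0 * 1.07 = 339.19 s/km

339.19 s/km
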